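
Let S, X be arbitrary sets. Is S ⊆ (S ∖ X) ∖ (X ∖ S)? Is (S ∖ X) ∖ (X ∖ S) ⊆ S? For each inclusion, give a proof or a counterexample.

The sets are not equal: only the reverse inclusion holds.

(⟸) Let x ∈ (S ∖ X) ∖ (X ∖ S). Then x ∈ S and x ∉ X, from which x ∈ S.

(⟹) This inclusion fails. Take S = {1}, X = {1}; then 1 ∈ S but 1 ∉ (S ∖ X) ∖ (X ∖ S).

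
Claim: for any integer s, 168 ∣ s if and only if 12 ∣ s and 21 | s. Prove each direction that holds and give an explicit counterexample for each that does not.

(⟹) If 168 ∣ s, write s = 168q. Since 168 = 14·12, s = 12·(14q), so 12 ∣ s; and since 168 = 8·21, s = 21·(8q), so 21 ∣ s.

(⟸) This fails: take s = 84. Both 12 ∣ 84 and 21 ∣ 84, yet 84 is not a multiple of 168 (since 84 = 0·168 + 84), so 168 ∤ 84.

Only the forward implication holds.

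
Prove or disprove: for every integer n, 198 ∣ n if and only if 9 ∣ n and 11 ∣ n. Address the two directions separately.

Only the forward implication holds.

Forward direction. If 198 ∣ n, write n = 198q. Since 198 = 22·9, n = 9·(22q), so 9 ∣ n; and since 198 = 18·11, n = 11·(18q), so 11 ∣ n.

Converse. This fails: take n = 99. Both 9 ∣ 99 and 11 ∣ 99, yet 99 is not a multiple of 198 (since 99 = 0·198 + 99), so 198 ∤ 99.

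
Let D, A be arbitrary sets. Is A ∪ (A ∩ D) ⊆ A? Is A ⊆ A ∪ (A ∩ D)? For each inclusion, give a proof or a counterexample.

Reverse inclusion. Let x ∈ A. Then either x ∈ A and x ∉ D; or x ∈ D ∩ A. In each case x ∈ A ∪ (A ∩ D), so A ⊆ A ∪ (A ∩ D).

Forward inclusion. Let x ∈ A ∪ (A ∩ D). Then either x ∈ A and x ∉ D; or x ∈ D ∩ A. In each case x ∈ A, so A ∪ (A ∩ D) ⊆ A.

Both inclusions hold; the sets are equal.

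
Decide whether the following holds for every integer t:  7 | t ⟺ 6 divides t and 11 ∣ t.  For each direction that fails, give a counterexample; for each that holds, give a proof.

(⇒) fails and (⇐) fails.

Forward direction. This fails: take t = 7. Certainly 7 ∣ 7, but 6 ∤ 7.

Converse. This fails: take t = 66. Both 6 ∣ 66 and 11 ∣ 66, yet 66 is not a multiple of 7 (since 66 = 9·7 + 3), so 7 ∤ 66.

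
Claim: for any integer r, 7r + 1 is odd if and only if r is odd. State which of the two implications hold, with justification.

(→) This fails: r = 4 gives 7r + 1 = 29, which is odd, but 4 is even, not odd.

(←) This also fails: r = 5 is odd, but 7r + 1 = 36 is even, not odd.

Both directions fail.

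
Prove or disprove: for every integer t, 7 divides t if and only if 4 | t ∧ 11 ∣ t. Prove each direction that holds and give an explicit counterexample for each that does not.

(⇒) fails and (⇐) fails.

Forward direction. This fails: take t = 7. Certainly 7 ∣ 7, but 4 ∤ 7.

Converse. This fails: take t = 44. Both 4 ∣ 44 and 11 ∣ 44, yet 44 is not a multiple of 7 (since 44 = 6·7 + 2), so 7 ∤ 44.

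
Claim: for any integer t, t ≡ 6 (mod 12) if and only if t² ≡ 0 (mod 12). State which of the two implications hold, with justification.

[⇒] Suppose t ≡ 6 (mod 12). Write t = 12j + 6. Then (12j + 6)² = 144j² + 144j + 36 = 12(12j² + 12j + 3) + 0, so t² ≡ 0 (mod 12).

[⇐] This fails: take t = 0. Then 0² = 0 ≡ 0 (mod 12), yet 0 ≡ 0 (mod 12), not 6.

Not equivalent: only (⇒) holds.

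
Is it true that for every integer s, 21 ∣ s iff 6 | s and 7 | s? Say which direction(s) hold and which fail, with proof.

(→) This fails: take s = 21. Certainly 21 ∣ 21, but 6 ∤ 21.

(←) Suppose 6 ∣ s and 7 ∣ s. Any common multiple of 6 and 7 is a multiple of their lcm; here gcd(6, 7) = 1, so lcm(6, 7) = 6·7 = 42, so 42 ∣ s. Since 21 ∣ 42, it follows that 21 ∣ s.

The forward direction fails; the converse holds.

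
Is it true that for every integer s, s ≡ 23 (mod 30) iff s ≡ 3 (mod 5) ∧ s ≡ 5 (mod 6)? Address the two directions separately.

[⇒] Suppose s ≡ 23 (mod 30); write s = 30j + 23. Since 5 ∣ 30, reducing mod 5 gives s ≡ 23 ≡ 3 (mod 5); since 6 ∣ 30, reducing mod 6 gives s ≡ 23 ≡ 5 (mod 6).

[⇐] Conversely, if s ≡ 3 (mod 5) and s ≡ 5 (mod 6), then by the Chinese remainder theorem s ≡ 23 (mod 30). This is exactly s ≡ 23 (mod 30).

Equivalent; both directions hold.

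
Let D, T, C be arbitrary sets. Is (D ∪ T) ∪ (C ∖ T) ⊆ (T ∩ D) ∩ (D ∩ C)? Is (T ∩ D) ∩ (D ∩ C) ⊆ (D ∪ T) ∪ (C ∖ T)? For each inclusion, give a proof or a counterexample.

Forward inclusion. This inclusion fails. Take D = {1}, T = ∅, C = ∅; then 1 ∈ (D ∪ T) ∪ (C ∖ T) but 1 ∉ (T ∩ D) ∩ (D ∩ C).

Reverse inclusion. Let x ∈ (T ∩ D) ∩ (D ∩ C). Then x ∈ D ∩ T ∩ C, from which x ∈ (D ∪ T) ∪ (C ∖ T).

(⊆) fails; (⊇) holds.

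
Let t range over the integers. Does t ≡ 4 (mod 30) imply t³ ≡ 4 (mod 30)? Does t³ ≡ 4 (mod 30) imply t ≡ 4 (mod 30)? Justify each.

(→) Suppose t ≡ 4 (mod 30). Write t = 30j + 4. Then (30j + 4)³ = 27000j³ + 10800j² + 1440j + 64 = 30(900j³ + 360j² + 48j + 2) + 4, so t³ ≡ 4 (mod 30).

(←) Conversely, suppose t³ ≡ 4 (mod 30). The only residue r in {0, …, 29} with r³ ≡ 4 (mod 30) is r = 4, so t ≡ 4 (mod 30).

Both implications hold.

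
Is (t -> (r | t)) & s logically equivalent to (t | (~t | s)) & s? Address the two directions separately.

Equivalent; both directions hold.

(⇐) Assume the antecedent. If t is true, the antecedent forces (t = T, s = T, r = F) or (t = T, s = T, r = T), and (t -> (r | t)) & s holds there. If t is false, the antecedent forces (t = F, s = T, r = F) or (t = F, s = T, r = T), and (t -> (r | t)) & s holds there. Either way (t -> (r | t)) & s holds.

(⇒) Assume the antecedent. If t is true, the antecedent forces (t = T, s = T, r = F) or (t = T, s = T, r = T), and (t | (~t | s)) & s holds there. If t is false, the antecedent forces (t = F, s = T, r = F) or (t = F, s = T, r = T), and (t | (~t | s)) & s holds there. Either way (t | (~t | s)) & s holds.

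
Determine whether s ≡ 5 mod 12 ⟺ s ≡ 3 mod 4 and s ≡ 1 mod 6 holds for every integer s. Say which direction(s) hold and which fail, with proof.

(⇒) This fails: s = 5 gives 5 ≡ 5 (mod 12) but 5 ≡ 1 (mod 4), so the conjunction on the right does not hold.

(⇐) This fails: s = 7 satisfies both congruences on the right (7 ≡ 3 mod 4 and 7 ≡ 1 mod 6) yet 7 ≡ 7 (mod 12), not 5.

Both directions fail.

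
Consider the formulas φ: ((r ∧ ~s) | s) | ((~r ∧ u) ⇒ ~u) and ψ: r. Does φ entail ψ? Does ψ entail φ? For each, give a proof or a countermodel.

Only the converse holds.

(⟹) This fails. Under r = F, s = F, u = F, the left side is true but the right side is false.

(⟸) Assume the antecedent. If r is true, the consequent reduces to true regardless of the other variables. If r is false, the antecedent cannot hold. Either way the consequent holds.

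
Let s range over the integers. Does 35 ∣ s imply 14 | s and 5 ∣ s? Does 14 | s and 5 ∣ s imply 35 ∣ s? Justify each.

Not equivalent: only (⇐) holds.

(⟹) This fails: take s = 35. Certainly 35 ∣ 35, but 14 ∤ 35.

(⟸) Suppose 14 ∣ s and 5 ∣ s. Any common multiple of 14 and 5 is a multiple of their lcm; here gcd(14, 5) = 1, so lcm(14, 5) = 14·5 = 70, so 70 ∣ s. Since 35 ∣ 70, it follows that 35 ∣ s.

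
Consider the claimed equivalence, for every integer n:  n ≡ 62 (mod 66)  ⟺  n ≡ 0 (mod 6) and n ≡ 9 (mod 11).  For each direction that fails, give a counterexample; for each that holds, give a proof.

(⟹) This fails: n = 62 gives 62 ≡ 62 (mod 66) but 62 ≡ 2 (mod 6), so the conjunction on the right does not hold.

(⟸) This fails: n = 42 satisfies both congruences on the right (42 ≡ 0 mod 6 and 42 ≡ 9 mod 11) yet 42 ≡ 42 (mod 66), not 62.

Both directions fail.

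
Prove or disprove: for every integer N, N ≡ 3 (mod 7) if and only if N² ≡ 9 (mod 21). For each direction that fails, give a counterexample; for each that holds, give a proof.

[⇒] This fails: take N = 10. Then 10 ≡ 3 (mod 7), but 10² = 100 ≡ 16 (mod 21), not 9.

[⇐] This fails: take N = 18. Then 18² = 324 ≡ 9 (mod 21), yet 18 ≡ 4 (mod 7), not 3.

Neither implication holds.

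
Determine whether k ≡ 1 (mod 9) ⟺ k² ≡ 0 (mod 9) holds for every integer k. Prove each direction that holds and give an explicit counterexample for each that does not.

Forward direction. This fails: take k = 1. Then 1 ≡ 1 (mod 9), but 1² = 1 ≡ 1 (mod 9), not 0.

Converse. This fails: take k = 0. Then 0² = 0 ≡ 0 (mod 9), yet 0 ≡ 0 (mod 9), not 1.

Both directions fail.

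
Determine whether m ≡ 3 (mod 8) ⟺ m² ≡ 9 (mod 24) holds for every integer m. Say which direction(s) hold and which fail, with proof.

(⇒) This fails: take m = 11. Then 11 ≡ 3 (mod 8), but 11² = 121 ≡ 1 (mod 24), not 9.

(⇐) This fails: take m = 9. Then 9² = 81 ≡ 9 (mod 24), yet 9 ≡ 1 (mod 8), not 3.

Neither direction holds.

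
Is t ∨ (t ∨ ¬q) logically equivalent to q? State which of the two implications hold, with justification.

Both directions fail.

(⟹) This fails. Under q = F, t = F, the left side is true but the right side is false.

(⟸) This fails. Under q = T, t = F, the left side is false but the right side is true.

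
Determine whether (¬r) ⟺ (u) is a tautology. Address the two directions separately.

(⇒) This fails. Under u = F, r = F, the left side is true but the right side is false.

(⇐) This fails. Under u = T, r = T, the left side is false but the right side is true.

Neither implication holds.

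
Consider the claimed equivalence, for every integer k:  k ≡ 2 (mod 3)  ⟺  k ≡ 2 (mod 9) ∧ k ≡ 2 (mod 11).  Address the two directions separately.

(⇒) This fails: k = 5 gives 5 ≡ 2 (mod 3) but 5 ≡ 5 (mod 9), so the conjunction on the right does not hold.

(⇐) Conversely, if k ≡ 2 (mod 9) and k ≡ 2 (mod 11), then by the Chinese remainder theorem k ≡ 2 (mod 99). Since 2 ≡ 2 (mod 3) and 3 ∣ 99, we get k ≡ 2 (mod 3).

(⇒) fails; (⇐) holds.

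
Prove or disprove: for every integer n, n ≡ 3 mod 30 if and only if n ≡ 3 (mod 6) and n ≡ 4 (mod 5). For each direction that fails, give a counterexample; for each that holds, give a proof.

[⇒] This fails: n = 3 gives 3 ≡ 3 (mod 30) but 3 ≡ 3 (mod 5), so the conjunction on the right does not hold.

[⇐] This fails: n = 9 satisfies both congruences on the right (9 ≡ 3 mod 6 and 9 ≡ 4 mod 5) yet 9 ≡ 9 (mod 30), not 3.

Neither direction holds.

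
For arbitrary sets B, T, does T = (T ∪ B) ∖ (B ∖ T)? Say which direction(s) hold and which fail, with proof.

Both inclusions hold; the sets are equal.

Forward inclusion. Let x ∈ T. Then either x ∈ T and x ∉ B; or x ∈ B ∩ T. In each case x ∈ (T ∪ B) ∖ (B ∖ T), so T ⊆ (T ∪ B) ∖ (B ∖ T).

Reverse inclusion. Let x ∈ (T ∪ B) ∖ (B ∖ T). Then either x ∈ T and x ∉ B; or x ∈ B ∩ T. In each case x ∈ T, so (T ∪ B) ∖ (B ∖ T) ⊆ T.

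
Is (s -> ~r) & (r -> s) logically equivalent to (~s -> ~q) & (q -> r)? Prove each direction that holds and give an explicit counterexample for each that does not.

Both directions fail.

(→) This fails. Under s = F, r = F, q = T, the left side is true but the right side is false.

(←) This fails. Under s = F, r = T, q = F, the left side is false but the right side is true.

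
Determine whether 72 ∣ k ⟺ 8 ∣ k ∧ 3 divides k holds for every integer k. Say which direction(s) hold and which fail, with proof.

(→) If 72 ∣ k, write k = 72q. Since 72 = 9·8, k = 8·(9q), so 8 ∣ k; and since 72 = 24·3, k = 3·(24q), so 3 ∣ k.

(←) This fails: take k = 24. Both 8 ∣ 24 and 3 ∣ 24, yet 24 is not a multiple of 72 (since 24 = 0·72 + 24), so 72 ∤ 24.

Only the forward implication holds.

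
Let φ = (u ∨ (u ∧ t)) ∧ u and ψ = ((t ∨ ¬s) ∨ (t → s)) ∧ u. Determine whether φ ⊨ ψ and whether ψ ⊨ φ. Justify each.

Equivalent; both directions hold.

[⇒] Assume the antecedent. If t is true, the antecedent forces (t = T, u = T, s = F) or (t = T, u = T, s = T), and ((t ∨ ¬s) ∨ (t → s)) ∧ u holds there. If t is false, the antecedent forces (t = F, u = T, s = F) or (t = F, u = T, s = T), and ((t ∨ ¬s) ∨ (t → s)) ∧ u holds there. Either way ((t ∨ ¬s) ∨ (t → s)) ∧ u holds.

[⇐] Assume the antecedent. If t is true, the antecedent forces (t = T, u = T, s = F) or (t = T, u = T, s = T), and (u ∨ (u ∧ t)) ∧ u holds there. If t is false, the antecedent forces (t = F, u = T, s = F) or (t = F, u = T, s = T), and (u ∨ (u ∧ t)) ∧ u holds there. Either way (u ∨ (u ∧ t)) ∧ u holds.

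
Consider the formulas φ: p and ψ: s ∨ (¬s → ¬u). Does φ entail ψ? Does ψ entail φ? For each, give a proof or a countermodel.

(→) This fails. Under p = T, u = T, s = F, the left side is true but the right side is false.

(←) This fails. Under p = F, u = F, s = F, the left side is false but the right side is true.

Neither direction holds.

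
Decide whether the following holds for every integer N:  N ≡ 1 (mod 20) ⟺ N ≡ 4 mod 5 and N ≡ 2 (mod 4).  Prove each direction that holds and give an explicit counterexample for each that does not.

(⇒) fails and (⇐) fails.

(→) This fails: N = 1 gives 1 ≡ 1 (mod 20) but 1 ≡ 1 (mod 5), so the conjunction on the right does not hold.

(←) This fails: N = 14 satisfies both congruences on the right (14 ≡ 4 mod 5 and 14 ≡ 2 mod 4) yet 14 ≡ 14 (mod 20), not 1.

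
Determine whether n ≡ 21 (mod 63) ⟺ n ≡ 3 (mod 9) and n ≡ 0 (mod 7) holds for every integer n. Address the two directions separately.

Both implications hold.

Forward direction. Suppose n ≡ 21 (mod 63); write n = 63j + 21. Since 9 ∣ 63, reducing mod 9 gives n ≡ 21 ≡ 3 (mod 9); since 7 ∣ 63, reducing mod 7 gives n ≡ 21 ≡ 0 (mod 7).

Converse. If n ≡ 3 (mod 9) and n ≡ 0 (mod 7), then by the Chinese remainder theorem n ≡ 21 (mod 63). This is exactly n ≡ 21 (mod 63).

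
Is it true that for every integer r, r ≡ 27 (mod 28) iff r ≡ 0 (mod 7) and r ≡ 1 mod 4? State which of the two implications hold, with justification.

(⇒) This fails: r = 27 gives 27 ≡ 27 (mod 28) but 27 ≡ 6 (mod 7), so the conjunction on the right does not hold.

(⇐) This fails: r = 21 satisfies both congruences on the right (21 ≡ 0 mod 7 and 21 ≡ 1 mod 4) yet 21 ≡ 21 (mod 28), not 27.

Neither direction holds.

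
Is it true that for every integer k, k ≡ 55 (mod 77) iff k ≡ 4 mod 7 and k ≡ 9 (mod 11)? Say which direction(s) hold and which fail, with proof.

(⇒) fails and (⇐) fails.

(→) This fails: k = 55 gives 55 ≡ 55 (mod 77) but 55 ≡ 6 (mod 7), so the conjunction on the right does not hold.

(←) This fails: k = 53 satisfies both congruences on the right (53 ≡ 4 mod 7 and 53 ≡ 9 mod 11) yet 53 ≡ 53 (mod 77), not 55.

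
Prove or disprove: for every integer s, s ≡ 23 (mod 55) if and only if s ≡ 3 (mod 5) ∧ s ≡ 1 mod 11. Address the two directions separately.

Both implications hold.

(⇒) Suppose s ≡ 23 (mod 55); write s = 55j + 23. Since 5 ∣ 55, reducing mod 5 gives s ≡ 23 ≡ 3 (mod 5); since 11 ∣ 55, reducing mod 11 gives s ≡ 23 ≡ 1 (mod 11).

(⇐) Conversely, if s ≡ 3 (mod 5) and s ≡ 1 (mod 11), then by the Chinese remainder theorem s ≡ 23 (mod 55). This is exactly s ≡ 23 (mod 55).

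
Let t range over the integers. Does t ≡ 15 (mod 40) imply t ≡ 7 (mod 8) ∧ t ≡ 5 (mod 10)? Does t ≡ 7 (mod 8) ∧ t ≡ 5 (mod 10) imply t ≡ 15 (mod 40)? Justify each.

(→) Suppose t ≡ 15 (mod 40); write t = 40j + 15. Since 8 ∣ 40, reducing mod 8 gives t ≡ 15 ≡ 7 (mod 8); since 10 ∣ 40, reducing mod 10 gives t ≡ 15 ≡ 5 (mod 10).

(←) Conversely, if t ≡ 7 (mod 8) and t ≡ 5 (mod 10), then by the Chinese remainder theorem t ≡ 15 (mod 40). This is exactly t ≡ 15 (mod 40).

Both directions hold.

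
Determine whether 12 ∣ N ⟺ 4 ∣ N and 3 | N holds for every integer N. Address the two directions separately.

Both directions hold; the statement is true.

(→) If 12 ∣ N, write N = 12q. Since 12 = 3·4, N = 4·(3q), so 4 ∣ N; and since 12 = 4·3, N = 3·(4q), so 3 ∣ N.

(←) Suppose 4 ∣ N and 3 ∣ N. Any common multiple of 4 and 3 is a multiple of their lcm; here gcd(4, 3) = 1, so lcm(4, 3) = 4·3 = 12, so 12 ∣ N.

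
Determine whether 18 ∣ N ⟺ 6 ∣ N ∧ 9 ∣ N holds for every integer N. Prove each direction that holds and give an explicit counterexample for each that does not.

[⇒] If 18 ∣ N, write N = 18q. Since 18 = 3·6, N = 6·(3q), so 6 ∣ N; and since 18 = 2·9, N = 9·(2q), so 9 ∣ N.

[⇐] Suppose 6 ∣ N and 9 ∣ N. Any common multiple of 6 and 9 is a multiple of their lcm; here lcm(6, 9) = 6·9/gcd(6, 9) = 54/3 = 18, so 18 ∣ N.

Equivalent; both directions hold.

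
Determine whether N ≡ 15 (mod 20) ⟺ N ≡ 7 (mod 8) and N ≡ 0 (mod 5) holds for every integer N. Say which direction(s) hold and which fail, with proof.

Only the reverse direction holds.

Forward direction. This fails: N = 35 gives 35 ≡ 15 (mod 20) but 35 ≡ 3 (mod 8), so the conjunction on the right does not hold.

Converse. If N ≡ 7 (mod 8) and N ≡ 0 (mod 5), then by the Chinese remainder theorem N ≡ 15 (mod 40). Since 15 ≡ 15 (mod 20) and 20 ∣ 40, we get N ≡ 15 (mod 20).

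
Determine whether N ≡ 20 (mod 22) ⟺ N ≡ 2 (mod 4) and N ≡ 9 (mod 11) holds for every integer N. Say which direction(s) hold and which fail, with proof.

(⟹) This fails: N = 20 gives 20 ≡ 20 (mod 22) but 20 ≡ 0 (mod 4), so the conjunction on the right does not hold.

(⟸) Conversely, if N ≡ 2 (mod 4) and N ≡ 9 (mod 11), then by the Chinese remainder theorem N ≡ 42 (mod 44). Since 42 ≡ 20 (mod 22) and 22 ∣ 44, we get N ≡ 20 (mod 22).

Only the converse holds.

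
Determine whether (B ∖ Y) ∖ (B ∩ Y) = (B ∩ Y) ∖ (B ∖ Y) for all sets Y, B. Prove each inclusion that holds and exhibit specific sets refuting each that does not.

(⊆) fails and (⊇) fails.

(⊆) This inclusion fails. Take Y = ∅, B = {1}; then 1 ∈ (B ∖ Y) ∖ (B ∩ Y) but 1 ∉ (B ∩ Y) ∖ (B ∖ Y).

(⊇) This inclusion fails. Take Y = {1}, B = {1}; then 1 ∈ (B ∩ Y) ∖ (B ∖ Y) but 1 ∉ (B ∖ Y) ∖ (B ∩ Y).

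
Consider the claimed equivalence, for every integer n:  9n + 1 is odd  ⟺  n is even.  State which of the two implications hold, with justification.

Equivalent; both directions hold.

[⇒] Suppose 9n + 1 is odd. Since 9 is odd, 9n and n have the same parity, so 9n + 1 ≡ n + 1 (mod 2). As 1 is odd, 9n + 1 is odd exactly when n is even. Thus n is even.

[⇐] Conversely, suppose n is even; write n = 2j. Then 9n + 1 = 9·(2j) + 1 = 2·9j + 1, which is odd.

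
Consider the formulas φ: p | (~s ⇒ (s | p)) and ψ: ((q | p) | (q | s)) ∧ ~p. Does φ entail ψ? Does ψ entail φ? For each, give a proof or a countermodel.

Neither implication holds.

(⟹) This fails. Under q = F, s = F, p = T, the left side is true but the right side is false.

(⟸) This fails. Under q = T, s = F, p = F, the left side is false but the right side is true.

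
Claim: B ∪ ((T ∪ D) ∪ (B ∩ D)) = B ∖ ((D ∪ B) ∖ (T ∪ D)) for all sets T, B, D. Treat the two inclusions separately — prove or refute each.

(⟹) This inclusion fails. Take T = {1}, B = ∅, D = ∅; then 1 ∈ B ∪ ((T ∪ D) ∪ (B ∩ D)) but 1 ∉ B ∖ ((D ∪ B) ∖ (T ∪ D)).

(⟸) Let x ∈ B ∖ ((D ∪ B) ∖ (T ∪ D)). Then either x ∈ T ∩ B and x ∉ D; or x ∈ B ∩ D and x ∉ T; or x ∈ T ∩ B ∩ D. In each case x ∈ B ∪ ((T ∪ D) ∪ (B ∩ D)), so B ∖ ((D ∪ B) ∖ (T ∪ D)) ⊆ B ∪ ((T ∪ D) ∪ (B ∩ D)).

Only the reverse inclusion holds.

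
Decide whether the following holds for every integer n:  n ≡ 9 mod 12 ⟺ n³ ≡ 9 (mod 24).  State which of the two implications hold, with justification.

(⇒) This fails: take n = 21. Then 21 ≡ 9 (mod 12), but 21³ = 9261 ≡ 21 (mod 24), not 9.

(⇐) Conversely, the residues r modulo 24 with r³ ≡ 9 (mod 24) are exactly {9}, and each is ≡ 9 (mod 12).

(⇒) fails; (⇐) holds.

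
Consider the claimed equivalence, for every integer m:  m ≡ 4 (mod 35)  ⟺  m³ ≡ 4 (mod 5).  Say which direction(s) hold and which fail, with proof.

Only the forward implication holds.

(→) Suppose m ≡ 4 (mod 35). Then m³ ≡ 4³ = 64 (mod 35), and since 5 ∣ 35, also m³ ≡ 4 (mod 5).

(←) This fails: take m = 9. Then 9³ = 729 ≡ 4 (mod 5), yet 9 ≡ 9 (mod 35), not 4.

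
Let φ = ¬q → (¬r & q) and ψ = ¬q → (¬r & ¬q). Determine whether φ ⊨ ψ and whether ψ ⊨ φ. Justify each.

(⇒) holds; (⇐) fails.

(⇒) Assume the antecedent. If q is true, ¬q → (¬r & ¬q) reduces to true regardless of the other variables. If q is false, the antecedent cannot hold. Either way ¬q → (¬r & ¬q) holds.

(⇐) This fails. Under q = F, r = F, the left side is false but the right side is true.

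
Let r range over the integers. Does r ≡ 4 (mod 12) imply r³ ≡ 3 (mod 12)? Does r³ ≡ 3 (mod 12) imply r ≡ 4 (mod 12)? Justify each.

(⇒) fails and (⇐) fails.

[⇒] This fails: take r = 4. Then 4 ≡ 4 (mod 12), but 4³ = 64 ≡ 4 (mod 12), not 3.

[⇐] This fails: take r = 3. Then 3³ = 27 ≡ 3 (mod 12), yet 3 ≡ 3 (mod 12), not 4.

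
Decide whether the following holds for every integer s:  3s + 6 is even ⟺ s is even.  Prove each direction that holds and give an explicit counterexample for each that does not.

Both directions hold.

(→) Suppose 3s + 6 is even. Since 3 is odd, 3s and s have the same parity, so 3s + 6 ≡ s + 6 (mod 2). As 6 is even, 3s + 6 is even exactly when s is even. Thus s is even.

(←) Conversely, suppose s is even; write s = 2j. Then 3s + 6 = 3·(2j) + 6 = 2·3j + 6, which is even.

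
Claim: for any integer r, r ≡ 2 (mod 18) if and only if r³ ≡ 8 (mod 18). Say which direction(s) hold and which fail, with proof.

Only the forward direction holds.

(→) Suppose r ≡ 2 (mod 18). Write r = 18j + 2. Then (18j + 2)³ = 5832j³ + 1944j² + 216j + 8 = 18(324j³ + 108j² + 12j) + 8, so r³ ≡ 8 (mod 18).

(←) This fails: take r = 8. Then 8³ = 512 ≡ 8 (mod 18), yet 8 ≡ 8 (mod 18), not 2.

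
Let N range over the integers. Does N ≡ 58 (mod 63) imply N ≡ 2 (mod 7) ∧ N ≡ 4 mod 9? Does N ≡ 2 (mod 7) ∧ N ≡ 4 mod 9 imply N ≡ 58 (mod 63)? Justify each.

The biconditional holds.

[⇒] Suppose N ≡ 58 (mod 63); write N = 63j + 58. Since 7 ∣ 63, reducing mod 7 gives N ≡ 58 ≡ 2 (mod 7); since 9 ∣ 63, reducing mod 9 gives N ≡ 58 ≡ 4 (mod 9).

[⇐] Conversely, if N ≡ 2 (mod 7) and N ≡ 4 (mod 9), then by the Chinese remainder theorem N ≡ 58 (mod 63). This is exactly N ≡ 58 (mod 63).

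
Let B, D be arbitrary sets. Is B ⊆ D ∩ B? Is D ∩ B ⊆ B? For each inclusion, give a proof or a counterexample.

Reverse inclusion. Let x ∈ D ∩ B. Then x ∈ B ∩ D, from which x ∈ B.

Forward inclusion. This inclusion fails. Take B = {1}, D = ∅; then 1 ∈ B but 1 ∉ D ∩ B.

The sets are not equal: only the reverse inclusion holds.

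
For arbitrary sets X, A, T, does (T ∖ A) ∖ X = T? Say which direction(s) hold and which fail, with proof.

(⊆) holds; (⊇) fails.

Forward inclusion. Let x ∈ (T ∖ A) ∖ X. Then x ∈ T and x ∉ X, A, from which x ∈ T.

Reverse inclusion. This inclusion fails. Take X = {1}, A = ∅, T = {1}; then 1 ∈ T but 1 ∉ (T ∖ A) ∖ X.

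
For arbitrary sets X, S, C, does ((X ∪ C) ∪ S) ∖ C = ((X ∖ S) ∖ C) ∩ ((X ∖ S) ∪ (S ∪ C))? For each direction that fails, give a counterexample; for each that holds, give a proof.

The sets are not equal: only the reverse inclusion holds.

(⟹) This inclusion fails. Take X = ∅, S = {1}, C = ∅; then 1 ∈ ((X ∪ C) ∪ S) ∖ C but 1 ∉ ((X ∖ S) ∖ C) ∩ ((X ∖ S) ∪ (S ∪ C)).

(⟸) Let x ∈ ((X ∖ S) ∖ C) ∩ ((X ∖ S) ∪ (S ∪ C)). Then x ∈ X and x ∉ S, C, from which x ∈ ((X ∪ C) ∪ S) ∖ C.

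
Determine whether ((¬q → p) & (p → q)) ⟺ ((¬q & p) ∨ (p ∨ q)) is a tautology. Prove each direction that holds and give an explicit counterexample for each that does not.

(⇒) Assume the antecedent. If q is true, (¬q & p) ∨ (p ∨ q) reduces to true regardless of the other variables. If q is false, the antecedent cannot hold. Either way (¬q & p) ∨ (p ∨ q) holds.

(⇐) This fails. Under q = F, p = T, the left side is false but the right side is true.

The forward direction holds; the converse fails.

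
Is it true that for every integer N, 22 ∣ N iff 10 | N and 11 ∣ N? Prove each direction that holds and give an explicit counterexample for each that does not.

Not equivalent: only (⇐) holds.

[⇒] This fails: take N = 22. Certainly 22 ∣ 22, but 10 ∤ 22.

[⇐] Suppose 10 ∣ N and 11 ∣ N. Any common multiple of 10 and 11 is a multiple of their lcm; here gcd(10, 11) = 1, so lcm(10, 11) = 10·11 = 110, so 110 ∣ N. Since 22 ∣ 110, it follows that 22 ∣ N.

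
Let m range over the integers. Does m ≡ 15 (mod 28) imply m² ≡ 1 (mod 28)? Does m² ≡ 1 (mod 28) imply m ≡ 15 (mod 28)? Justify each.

Only the forward direction holds.

Forward direction. Suppose m ≡ 15 (mod 28). Write m = 28j + 15. Then (28j + 15)² = 784j² + 840j + 225 = 28(28j² + 30j + 8) + 1, so m² ≡ 1 (mod 28).

Converse. This fails: take m = 1. Then 1² = 1 ≡ 1 (mod 28), yet 1 ≡ 1 (mod 28), not 15.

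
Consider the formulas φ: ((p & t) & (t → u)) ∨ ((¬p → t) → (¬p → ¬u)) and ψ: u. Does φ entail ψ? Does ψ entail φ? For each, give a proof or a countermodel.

(→) This fails. Under p = F, u = F, t = F, the left side is true but the right side is false.

(←) This fails. Under p = F, u = T, t = T, the left side is false but the right side is true.

Both directions fail.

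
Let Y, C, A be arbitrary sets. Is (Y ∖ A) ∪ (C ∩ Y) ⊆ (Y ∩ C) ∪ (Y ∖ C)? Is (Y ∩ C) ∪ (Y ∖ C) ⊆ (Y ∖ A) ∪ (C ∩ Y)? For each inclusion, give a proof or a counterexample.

(⟸) This inclusion fails. Take Y = {1}, C = ∅, A = {1}; then 1 ∈ (Y ∩ C) ∪ (Y ∖ C) but 1 ∉ (Y ∖ A) ∪ (C ∩ Y).

(⟹) Let x ∈ (Y ∖ A) ∪ (C ∩ Y). Then either x ∈ Y and x ∉ C, A; or x ∈ Y ∩ C and x ∉ A; or x ∈ Y ∩ C ∩ A. In each case x ∈ (Y ∩ C) ∪ (Y ∖ C), so (Y ∖ A) ∪ (C ∩ Y) ⊆ (Y ∩ C) ∪ (Y ∖ C).

Only the forward inclusion holds.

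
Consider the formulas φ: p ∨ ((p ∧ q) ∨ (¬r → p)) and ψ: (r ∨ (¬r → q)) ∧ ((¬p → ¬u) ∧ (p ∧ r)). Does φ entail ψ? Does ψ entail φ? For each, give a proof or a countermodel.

Only the reverse direction holds.

(→) This fails. Under u = F, p = T, q = F, r = F, the left side is true but the right side is false.

(←) Assume the antecedent. If u is true, the antecedent forces (u = T, p = T, q = F, r = T) or (u = T, p = T, q = T, r = T), and p ∨ ((p ∧ q) ∨ (¬r → p)) holds there. If u is false, the antecedent forces (u = F, p = T, q = F, r = T) or (u = F, p = T, q = T, r = T), and p ∨ ((p ∧ q) ∨ (¬r → p)) holds there. Either way p ∨ ((p ∧ q) ∨ (¬r → p)) holds.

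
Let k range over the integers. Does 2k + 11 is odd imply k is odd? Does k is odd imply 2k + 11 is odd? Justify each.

(⇒) fails; (⇐) holds.

(⟹) This fails: take k = 0. Then 2k + 11 = 11, which is odd, yet k = 0 is even, not odd.

(⟸) Suppose k is odd. Since 2 is even, 2k is even for every k, so 2k + 11 has the same parity as 11, which is odd. Hence 2k + 11 is odd.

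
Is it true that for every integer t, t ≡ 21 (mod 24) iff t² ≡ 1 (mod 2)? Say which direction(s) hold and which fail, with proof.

(→) Suppose t ≡ 21 (mod 24). Then t² ≡ 21² = 441 (mod 24), and since 2 ∣ 24, also t² ≡ 1 (mod 2).

(←) This fails: take t = 1. Then 1² = 1 ≡ 1 (mod 2), yet 1 ≡ 1 (mod 24), not 21.

The forward direction holds; the converse fails.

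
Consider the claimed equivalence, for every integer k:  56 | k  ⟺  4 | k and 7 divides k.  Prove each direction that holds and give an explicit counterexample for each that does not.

(⇒) If 56 ∣ k, write k = 56q. Since 56 = 14·4, k = 4·(14q), so 4 ∣ k; and since 56 = 8·7, k = 7·(8q), so 7 ∣ k.

(⇐) This fails: take k = 28. Both 4 ∣ 28 and 7 ∣ 28, yet 28 is not a multiple of 56 (since 28 = 0·56 + 28), so 56 ∤ 28.

Only the forward direction holds.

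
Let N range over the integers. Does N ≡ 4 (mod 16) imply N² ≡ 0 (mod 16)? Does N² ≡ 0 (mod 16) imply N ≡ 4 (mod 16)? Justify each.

Only the forward direction holds.

Forward direction. Suppose N ≡ 4 (mod 16). Write N = 16j + 4. Then (16j + 4)² = 256j² + 128j + 16 = 16(16j² + 8j + 1) + 0, so N² ≡ 0 (mod 16).

Converse. This fails: take N = 0. Then 0² = 0 ≡ 0 (mod 16), yet 0 ≡ 0 (mod 16), not 4.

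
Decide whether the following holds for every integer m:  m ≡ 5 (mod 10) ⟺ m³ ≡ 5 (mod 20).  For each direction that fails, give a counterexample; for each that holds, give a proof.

Only the converse holds.

(⇒) This fails: take m = 15. Then 15 ≡ 5 (mod 10), but 15³ = 3375 ≡ 15 (mod 20), not 5.

(⇐) Conversely, the residues r modulo 20 with r³ ≡ 5 (mod 20) are exactly {5}, and each is ≡ 5 (mod 10).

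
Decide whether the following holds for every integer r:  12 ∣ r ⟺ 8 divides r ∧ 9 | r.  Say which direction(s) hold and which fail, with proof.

The forward direction fails; the converse holds.

(←) Suppose 8 ∣ r and 9 ∣ r. Any common multiple of 8 and 9 is a multiple of their lcm; here gcd(8, 9) = 1, so lcm(8, 9) = 8·9 = 72, so 72 ∣ r. Since 12 ∣ 72, it follows that 12 ∣ r.

(→) This fails: take r = 12. Certainly 12 ∣ 12, but 8 ∤ 12.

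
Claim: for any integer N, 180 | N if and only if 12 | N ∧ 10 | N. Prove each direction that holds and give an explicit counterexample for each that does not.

The forward direction holds; the converse fails.

(⟹) If 180 ∣ N, write N = 180q. Since 180 = 15·12, N = 12·(15q), so 12 ∣ N; and since 180 = 18·10, N = 10·(18q), so 10 ∣ N.

(⟸) This fails: take N = 60. Both 12 ∣ 60 and 10 ∣ 60, yet 60 is not a multiple of 180 (since 60 = 0·180 + 60), so 180 ∤ 60.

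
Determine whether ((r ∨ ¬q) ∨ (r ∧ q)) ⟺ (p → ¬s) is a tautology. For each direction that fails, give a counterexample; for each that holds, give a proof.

(→) This fails. Under p = T, r = F, s = T, q = F, the left side is true but the right side is false.

(←) This fails. Under p = F, r = F, s = F, q = T, the left side is false but the right side is true.

Neither implication holds.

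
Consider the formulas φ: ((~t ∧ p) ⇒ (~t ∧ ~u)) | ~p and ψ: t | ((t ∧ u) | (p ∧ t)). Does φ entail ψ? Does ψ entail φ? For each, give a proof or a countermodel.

Only the converse holds.

[⇐] Assume the antecedent. If u is true, the antecedent forces (u = T, t = T, p = F) or (u = T, t = T, p = T), and ((~t ∧ p) ⇒ (~t ∧ ~u)) | ~p holds there. If u is false, ((~t ∧ p) ⇒ (~t ∧ ~u)) | ~p reduces to true regardless of the other variables. Either way ((~t ∧ p) ⇒ (~t ∧ ~u)) | ~p holds.

[⇒] This fails. Under u = F, t = F, p = F, the left side is true but the right side is false.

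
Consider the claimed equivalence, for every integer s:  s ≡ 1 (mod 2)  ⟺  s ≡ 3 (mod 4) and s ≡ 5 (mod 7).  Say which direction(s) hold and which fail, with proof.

Only the converse holds.

[⇒] This fails: s = 1 gives 1 ≡ 1 (mod 2) but 1 ≡ 1 (mod 4), so the conjunction on the right does not hold.

[⇐] Conversely, if s ≡ 3 (mod 4) and s ≡ 5 (mod 7), then by the Chinese remainder theorem s ≡ 19 (mod 28). Since 19 ≡ 1 (mod 2) and 2 ∣ 28, we get s ≡ 1 (mod 2).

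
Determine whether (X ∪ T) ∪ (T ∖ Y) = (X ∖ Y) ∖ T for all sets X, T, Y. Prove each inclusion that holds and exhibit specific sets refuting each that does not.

The sets are not equal: only the reverse inclusion holds.

Reverse inclusion. Let x ∈ (X ∖ Y) ∖ T. Then x ∈ X and x ∉ T, Y, from which x ∈ (X ∪ T) ∪ (T ∖ Y).

Forward inclusion. This inclusion fails. Take X = ∅, T = {1}, Y = ∅; then 1 ∈ (X ∪ T) ∪ (T ∖ Y) but 1 ∉ (X ∖ Y) ∖ T.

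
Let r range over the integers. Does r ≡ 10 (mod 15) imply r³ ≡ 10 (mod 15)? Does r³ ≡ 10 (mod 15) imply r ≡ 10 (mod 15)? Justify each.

Equivalent; both directions hold.

(⟹) Suppose r ≡ 10 (mod 15). Write r = 15j + 10. Then (15j + 10)³ = 3375j³ + 6750j² + 4500j + 1000 = 15(225j³ + 450j² + 300j + 66) + 10, so r³ ≡ 10 (mod 15).

(⟸) Conversely, suppose r³ ≡ 10 (mod 15). The only residue r in {0, …, 14} with r³ ≡ 10 (mod 15) is r = 10, so r ≡ 10 (mod 15).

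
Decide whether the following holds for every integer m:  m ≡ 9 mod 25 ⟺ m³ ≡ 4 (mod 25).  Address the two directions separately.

Both directions hold; the statement is true.

(⟸) Suppose m³ ≡ 4 (mod 25). The only residue r in {0, …, 24} with r³ ≡ 4 (mod 25) is r = 9, so m ≡ 9 (mod 25).

(⟹) Suppose m ≡ 9 mod 25. Write m = 25j + 9. Then (25j + 9)³ = 15625j³ + 16875j² + 6075j + 729 = 25(625j³ + 675j² + 243j + 29) + 4, so m³ ≡ 4 (mod 25).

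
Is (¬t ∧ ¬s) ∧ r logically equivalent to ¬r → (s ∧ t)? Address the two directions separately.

[⇒] Assume the antecedent. If r is true, ¬r → (s ∧ t) reduces to true regardless of the other variables. If r is false, the antecedent cannot hold. Either way ¬r → (s ∧ t) holds.

[⇐] This fails. Under r = T, s = T, t = F, the left side is false but the right side is true.

Only the forward implication holds.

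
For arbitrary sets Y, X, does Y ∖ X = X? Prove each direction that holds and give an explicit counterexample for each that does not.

Both inclusions fail.

Forward inclusion. This inclusion fails. Take Y = {1}, X = ∅; then 1 ∈ Y ∖ X but 1 ∉ X.

Reverse inclusion. This inclusion fails. Take Y = ∅, X = {1}; then 1 ∈ X but 1 ∉ Y ∖ X.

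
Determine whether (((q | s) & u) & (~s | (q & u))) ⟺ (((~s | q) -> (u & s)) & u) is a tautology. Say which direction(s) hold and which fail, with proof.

(→) This fails. Under s = F, u = T, q = T, the left side is true but the right side is false.

(←) This fails. Under s = T, u = T, q = F, the left side is false but the right side is true.

Neither implication holds.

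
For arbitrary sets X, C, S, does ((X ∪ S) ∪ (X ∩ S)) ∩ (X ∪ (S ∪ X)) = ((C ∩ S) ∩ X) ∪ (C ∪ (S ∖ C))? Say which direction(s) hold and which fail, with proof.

Both inclusions fail.

Forward inclusion. This inclusion fails. Take X = {1}, C = ∅, S = ∅; then 1 ∈ ((X ∪ S) ∪ (X ∩ S)) ∩ (X ∪ (S ∪ X)) but 1 ∉ ((C ∩ S) ∩ X) ∪ (C ∪ (S ∖ C)).

Reverse inclusion. This inclusion fails. Take X = ∅, C = {1}, S = ∅; then 1 ∈ ((C ∩ S) ∩ X) ∪ (C ∪ (S ∖ C)) but 1 ∉ ((X ∪ S) ∪ (X ∩ S)) ∩ (X ∪ (S ∪ X)).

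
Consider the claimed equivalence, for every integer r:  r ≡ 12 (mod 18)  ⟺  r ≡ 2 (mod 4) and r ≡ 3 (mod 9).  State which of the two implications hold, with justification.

Only the converse holds.

Forward direction. This fails: r = 12 gives 12 ≡ 12 (mod 18) but 12 ≡ 0 (mod 4), so the conjunction on the right does not hold.

Converse. If r ≡ 2 (mod 4) and r ≡ 3 (mod 9), then by the Chinese remainder theorem r ≡ 30 (mod 36). Since 30 ≡ 12 (mod 18) and 18 ∣ 36, we get r ≡ 12 (mod 18).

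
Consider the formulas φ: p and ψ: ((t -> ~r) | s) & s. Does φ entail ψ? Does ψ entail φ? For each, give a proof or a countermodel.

Neither implication holds.

(⇒) This fails. Under t = F, s = F, p = T, r = F, the left side is true but the right side is false.

(⇐) This fails. Under t = F, s = T, p = F, r = F, the left side is false but the right side is true.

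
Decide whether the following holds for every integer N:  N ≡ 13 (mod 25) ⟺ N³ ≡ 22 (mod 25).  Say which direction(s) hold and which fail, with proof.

(⟹) Suppose N ≡ 13 (mod 25). Write N = 25j + 13. Then (25j + 13)³ = 15625j³ + 24375j² + 12675j + 2197 = 25(625j³ + 975j² + 507j + 87) + 22, so N³ ≡ 22 (mod 25).

(⟸) Conversely, suppose N³ ≡ 22 (mod 25). The only residue r in {0, …, 24} with r³ ≡ 22 (mod 25) is r = 13, so N ≡ 13 (mod 25).

Equivalent; both directions hold.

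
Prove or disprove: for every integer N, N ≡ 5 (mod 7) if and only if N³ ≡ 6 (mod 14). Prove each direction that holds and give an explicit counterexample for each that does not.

(→) This fails: take N = 5. Then 5 ≡ 5 (mod 7), but 5³ = 125 ≡ 13 (mod 14), not 6.

(←) This fails: take N = 6. Then 6³ = 216 ≡ 6 (mod 14), yet 6 ≡ 6 (mod 7), not 5.

Neither implication holds.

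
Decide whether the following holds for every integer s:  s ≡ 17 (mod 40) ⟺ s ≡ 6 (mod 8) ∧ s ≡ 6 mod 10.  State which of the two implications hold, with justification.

Neither direction holds.

(⟹) This fails: s = 17 gives 17 ≡ 17 (mod 40) but 17 ≡ 1 (mod 8), so the conjunction on the right does not hold.

(⟸) This fails: s = 6 satisfies both congruences on the right (6 ≡ 6 mod 8 and 6 ≡ 6 mod 10) yet 6 ≡ 6 (mod 40), not 17.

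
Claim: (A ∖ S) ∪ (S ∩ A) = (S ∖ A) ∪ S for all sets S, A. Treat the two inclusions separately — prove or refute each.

(⊆) This inclusion fails. Take S = ∅, A = {1}; then 1 ∈ (A ∖ S) ∪ (S ∩ A) but 1 ∉ (S ∖ A) ∪ S.

(⊇) This inclusion fails. Take S = {1}, A = ∅; then 1 ∈ (S ∖ A) ∪ S but 1 ∉ (A ∖ S) ∪ (S ∩ A).

Neither inclusion holds.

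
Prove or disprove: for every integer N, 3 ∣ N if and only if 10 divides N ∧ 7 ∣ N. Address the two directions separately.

(⟹) This fails: take N = 3. Certainly 3 ∣ 3, but 10 ∤ 3.

(⟸) This fails: take N = 70. Both 10 ∣ 70 and 7 ∣ 70, yet 70 is not a multiple of 3 (since 70 = 23·3 + 1), so 3 ∤ 70.

Neither direction holds.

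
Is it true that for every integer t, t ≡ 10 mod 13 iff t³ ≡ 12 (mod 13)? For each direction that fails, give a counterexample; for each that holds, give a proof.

[⇒] Suppose t ≡ 10 mod 13. Write t = 13j + 10. Then (13j + 10)³ = 2197j³ + 5070j² + 3900j + 1000 = 13(169j³ + 390j² + 300j + 76) + 12, so t³ ≡ 12 (mod 13).

[⇐] This fails: take t = 4. Then 4³ = 64 ≡ 12 (mod 13), yet 4 ≡ 4 (mod 13), not 10.

Only the forward direction holds.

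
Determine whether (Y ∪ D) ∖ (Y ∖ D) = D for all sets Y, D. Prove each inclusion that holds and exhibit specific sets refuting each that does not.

(⟹) Let x ∈ (Y ∪ D) ∖ (Y ∖ D). Then either x ∈ D and x ∉ Y; or x ∈ Y ∩ D. In each case x ∈ D, so (Y ∪ D) ∖ (Y ∖ D) ⊆ D.

(⟸) Let x ∈ D. Then either x ∈ D and x ∉ Y; or x ∈ Y ∩ D. In each case x ∈ (Y ∪ D) ∖ (Y ∖ D), so D ⊆ (Y ∪ D) ∖ (Y ∖ D).

The two sets are equal.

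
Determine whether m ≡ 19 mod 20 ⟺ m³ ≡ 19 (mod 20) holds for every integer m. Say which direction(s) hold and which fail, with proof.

Both directions hold; the statement is true.

Converse. Suppose m³ ≡ 19 (mod 20). The only residue r in {0, …, 19} with r³ ≡ 19 (mod 20) is r = 19, so m ≡ 19 (mod 20).

Forward direction. Suppose m ≡ 19 mod 20. Write m = 20j + 19. Then (20j + 19)³ = 8000j³ + 22800j² + 21660j + 6859 = 20(400j³ + 1140j² + 1083j + 342) + 19, so m³ ≡ 19 (mod 20).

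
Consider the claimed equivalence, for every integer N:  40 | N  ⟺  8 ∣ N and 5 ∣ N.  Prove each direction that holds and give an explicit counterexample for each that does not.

(→) If 40 ∣ N, write N = 40q. Since 40 = 5·8, N = 8·(5q), so 8 ∣ N; and since 40 = 8·5, N = 5·(8q), so 5 ∣ N.

(←) Suppose 8 ∣ N and 5 ∣ N. Any common multiple of 8 and 5 is a multiple of their lcm; here gcd(8, 5) = 1, so lcm(8, 5) = 8·5 = 40, so 40 ∣ N.

Equivalent; both directions hold.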